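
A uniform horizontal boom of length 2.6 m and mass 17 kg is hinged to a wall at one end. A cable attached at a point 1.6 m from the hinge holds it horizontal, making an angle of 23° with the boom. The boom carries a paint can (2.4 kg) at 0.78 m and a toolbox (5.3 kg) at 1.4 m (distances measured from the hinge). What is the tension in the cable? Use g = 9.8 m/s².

T ≈ 492 N

Sum moments about the hinge (the unknown hinge reaction has zero arm there).
Beam weight: 17 × 9.8 = 166.6 N down at 1.3 m → arm 1.3 m, τ = 166.6 × 1.3 = 216.6 N·m clockwise.
Paint can: 2.4 × 9.8 = 23.52 N down at 0.78 m → arm 0.78 m, τ = 23.52 × 0.78 = 18.35 N·m clockwise.
Toolbox: 5.3 × 9.8 = 51.94 N down at 1.4 m → arm 1.4 m, τ = 51.94 × 1.4 = 72.72 N·m clockwise.
Total clockwise load moment = 307.7 N·m.
The cable tension T acts at 1.6 m; only its component perpendicular to the boom, T sinθ, produces torque. sin 23° = 0.3907.
Balancing moments: T × 1.6 × 0.3907 = 307.7, giving T = 307.7 / 0.6251 = 492 N.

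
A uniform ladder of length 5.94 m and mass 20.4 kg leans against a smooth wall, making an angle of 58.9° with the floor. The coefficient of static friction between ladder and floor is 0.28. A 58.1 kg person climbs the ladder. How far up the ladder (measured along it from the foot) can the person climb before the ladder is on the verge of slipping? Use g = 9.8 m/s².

Take moments about the foot of the ladder.
Ladder weight 20.4×9.8 = 199.9 N acts at 2.97 m along the ladder; its horizontal arm is 2.97·cos58.9° = 1.534 m → τ = 306.6 N·m clockwise.
Person weight 58.1×9.8 = 569.4 N at distance d → arm d·cos58.9° → τ = 569.4·d·0.5165 clockwise.
Wall normal N at the top has arm L sinθ = 5.086 m counterclockwise, so Στ = 0 gives N·5.086 = 306.6 + 294.1·d.
ΣFy = 0 ⇒ N_floor = 769.3 N, so the maximum friction is μ_s·N_floor = 0.28×769.3 = 215.4 N. ΣFx = 0 ⇒ N_wall = f, so at the slipping point N = 215.4 N.
Substituting: 215.4×5.086 = 306.6 + 294.1·d ⇒ d = (1096 − 306.6) / 294.1 = 2.68 m.

d ≈ 2.68 m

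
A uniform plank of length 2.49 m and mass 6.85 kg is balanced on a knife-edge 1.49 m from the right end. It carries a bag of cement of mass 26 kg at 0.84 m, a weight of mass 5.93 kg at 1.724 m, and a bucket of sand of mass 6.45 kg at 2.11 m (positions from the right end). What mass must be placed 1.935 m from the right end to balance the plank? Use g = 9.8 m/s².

m ≈ 29.6 kg

Sum moments about the knife-edge (at 1.49 m from the right end) (the support reaction has zero arm there).
Beam weight: 6.85 × 9.8 = 67.13 N down at 1.245 m → arm 0.245 m, τ = 67.13 × 0.245 = 16.45 N·m clockwise.
Bag of cement: 26 × 9.8 = 254.8 N down at 0.84 m → arm 0.65 m, τ = 254.8 × 0.65 = 165.6 N·m clockwise.
Weight: 5.93 × 9.8 = 58.11 N down at 1.724 m → arm 0.234 m, τ = 58.11 × 0.234 = 13.6 N·m counterclockwise.
Bucket of sand: 6.45 × 9.8 = 63.21 N down at 2.11 m → arm 0.62 m, τ = 63.21 × 0.62 = 39.19 N·m counterclockwise.
Net moment of known loads = 129.3 N·m clockwise.
An unknown mass m at 1.935 m has arm 0.445 m; its moment is m·g·0.445 counterclockwise.
Balancing moments: m × 9.8 × 0.445 = 129.3, giving m = 129.3 / (9.8 × 0.445) = 29.6 kg.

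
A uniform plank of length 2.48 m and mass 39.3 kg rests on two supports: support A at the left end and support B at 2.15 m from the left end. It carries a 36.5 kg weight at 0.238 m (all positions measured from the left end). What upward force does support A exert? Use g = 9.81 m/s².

R_A ≈ 482 N

Choose support B as the axis so its reaction then has zero moment arm.
Beam weight: 39.3 × 9.81 = 385.5 N down at 1.24 m → arm 0.91 m, τ = 385.5 × 0.91 = 350.8 N·m counterclockwise.
Weight: 36.5 × 9.81 = 358.1 N down at 0.238 m → arm 1.912 m, τ = 358.1 × 1.912 = 684.7 N·m counterclockwise.
Net load moment about support B = 1036 N·m counterclockwise.
Reaction R at support A is upward at 0 m, arm 2.15 m → moment R × 2.15 clockwise.
Setting net torque to zero: R × 2.15 = 1036 → R = 482 N.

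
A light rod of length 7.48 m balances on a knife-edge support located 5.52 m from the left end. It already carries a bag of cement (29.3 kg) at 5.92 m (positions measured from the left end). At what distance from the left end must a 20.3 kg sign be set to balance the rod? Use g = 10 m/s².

Taking torques about the knife-edge support (at 5.52 m from the left end):
Bag of cement: 29.3 × 10 = 293 N down at 5.92 m → arm 0.4 m, τ = 293 × 0.4 = 117.2 N·m clockwise.
Net moment of existing loads = 117.2 N·m clockwise.
The sign weighs 20.3 × 10 = 203 N and must supply an equal counterclockwise moment, so its lever arm about the knife-edge support is 117.2 / 203 = 0.577 m.
That puts it at 5.52 − 0.577 = 4.94 m from the left end.

x ≈ 4.94 m from the left end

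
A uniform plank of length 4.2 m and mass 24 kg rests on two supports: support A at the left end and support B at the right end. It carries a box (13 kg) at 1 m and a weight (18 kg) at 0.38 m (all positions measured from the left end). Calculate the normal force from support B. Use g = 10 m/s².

Take moments about support A.
Beam weight: 24 × 10 = 240 N down at 2.1 m → arm 2.1 m, τ = 240 × 2.1 = 504 N·m clockwise.
Box: 13 × 10 = 130 N down at 1 m → arm 1 m, τ = 130 × 1 = 130 N·m clockwise.
Weight: 18 × 10 = 180 N down at 0.38 m → arm 0.38 m, τ = 180 × 0.38 = 68.4 N·m clockwise.
Net load moment about support A = 702.4 N·m clockwise.
Reaction R at support B is upward at 4.2 m, arm 4.2 m → moment R × 4.2 counterclockwise.
Στ = 0 ⇒ R × 4.2 = 702.4 ⇒ R = 167 N.

R_B ≈ 167 N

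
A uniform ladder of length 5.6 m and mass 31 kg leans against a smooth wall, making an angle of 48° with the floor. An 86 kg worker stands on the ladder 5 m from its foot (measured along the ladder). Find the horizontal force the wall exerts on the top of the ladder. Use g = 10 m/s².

N_wall ≈ 831 N

Taking torques about the foot of the ladder:
Ladder weight 31×10 = 310 N acts at 2.8 m along the ladder; its horizontal arm is 2.8·cos48° = 1.874 m → τ = 580.9 N·m clockwise.
Worker: 86×10 = 860 N at 5 m → arm 3.346 m → τ = 2878 N·m clockwise.
Wall normal N acts horizontally at the top; its moment arm is the height L sinθ = 5.6·sin48° = 4.162 m, counterclockwise.
Balancing moments: N × 4.162 = 3459, giving N = 831 N.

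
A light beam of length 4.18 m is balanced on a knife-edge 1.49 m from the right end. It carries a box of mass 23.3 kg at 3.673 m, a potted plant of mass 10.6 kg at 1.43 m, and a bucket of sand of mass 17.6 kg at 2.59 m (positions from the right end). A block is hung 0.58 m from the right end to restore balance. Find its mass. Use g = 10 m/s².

Taking torques about the knife-edge (at 1.49 m from the right end):
Box: 23.3 × 10 = 233 N down at 3.673 m → arm 2.183 m, τ = 233 × 2.183 = 508.6 N·m counterclockwise.
Potted plant: 10.6 × 10 = 106 N down at 1.43 m → arm 0.06 m, τ = 106 × 0.06 = 6.36 N·m clockwise.
Bucket of sand: 17.6 × 10 = 176 N down at 2.59 m → arm 1.1 m, τ = 176 × 1.1 = 193.6 N·m counterclockwise.
Net moment of known loads = 695.8 N·m counterclockwise.
An unknown mass m at 0.58 m has arm 0.91 m; its moment is m·g·0.91 clockwise.
Setting net torque to zero: m × 10 × 0.91 = 695.8 → m = 695.8 / (10 × 0.91) = 76.5 kg.

m ≈ 76.5 kg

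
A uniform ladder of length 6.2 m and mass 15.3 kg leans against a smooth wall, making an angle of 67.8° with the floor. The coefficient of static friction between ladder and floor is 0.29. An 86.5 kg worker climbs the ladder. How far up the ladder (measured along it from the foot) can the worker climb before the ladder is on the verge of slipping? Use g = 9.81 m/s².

Taking torques about the foot of the ladder:
Ladder weight 15.3×9.81 = 150.1 N acts at 3.1 m along the ladder; its horizontal arm is 3.1·cos67.8° = 1.171 m → τ = 175.8 N·m clockwise.
Worker weight 86.5×9.81 = 848.6 N at distance d → arm d·cos67.8° → τ = 848.6·d·0.3778 clockwise.
Wall normal N at the top has arm L sinθ = 5.74 m counterclockwise, so Στ = 0 gives N·5.74 = 175.8 + 320.6·d.
ΣFy = 0 ⇒ N_floor = 998.7 N, so the maximum friction is μ_s·N_floor = 0.29×998.7 = 289.6 N. ΣFx = 0 ⇒ N_wall = f, so at the slipping point N = 289.6 N.
Substituting: 289.6×5.74 = 175.8 + 320.6·d ⇒ d = (1662 − 175.8) / 320.6 = 4.64 m.

d ≈ 4.64 m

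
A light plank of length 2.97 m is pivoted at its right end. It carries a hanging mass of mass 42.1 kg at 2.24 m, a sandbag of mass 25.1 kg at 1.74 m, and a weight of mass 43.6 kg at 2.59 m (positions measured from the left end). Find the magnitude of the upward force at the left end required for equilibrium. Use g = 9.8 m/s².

Choose the right end as the axis so the unknown pivot reaction has zero arm there.
Hanging mass: 42.1 × 9.8 = 412.6 N down at 2.24 m → arm 0.73 m, τ = 412.6 × 0.73 = 301.2 N·m counterclockwise.
Sandbag: 25.1 × 9.8 = 246 N down at 1.74 m → arm 1.23 m, τ = 246 × 1.23 = 302.6 N·m counterclockwise.
Weight: 43.6 × 9.8 = 427.3 N down at 2.59 m → arm 0.38 m, τ = 427.3 × 0.38 = 162.4 N·m counterclockwise.
Net moment of the loads = 766.2 N·m counterclockwise.
The upward force F acts at the left end, arm 2.97 m, giving F × 2.97 clockwise.
Στ = 0 ⇒ F × 2.97 = 766.2 ⇒ F = 766.2 / 2.97 = 258 N.

F ≈ 258 N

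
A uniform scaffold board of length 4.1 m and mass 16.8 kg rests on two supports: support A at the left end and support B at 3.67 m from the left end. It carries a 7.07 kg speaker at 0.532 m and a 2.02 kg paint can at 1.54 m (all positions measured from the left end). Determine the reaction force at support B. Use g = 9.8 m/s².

Taking torques about support A:
Beam weight: 16.8 × 9.8 = 164.6 N down at 2.05 m → arm 2.05 m, τ = 164.6 × 2.05 = 337.4 N·m clockwise.
Speaker: 7.07 × 9.8 = 69.29 N down at 0.532 m → arm 0.532 m, τ = 69.29 × 0.532 = 36.86 N·m clockwise.
Paint can: 2.02 × 9.8 = 19.8 N down at 1.54 m → arm 1.54 m, τ = 19.8 × 1.54 = 30.49 N·m clockwise.
Net load moment about support A = 404.8 N·m clockwise.
Reaction R at support B is upward at 3.67 m, arm 3.67 m → moment R × 3.67 counterclockwise.
Balancing moments: R × 3.67 = 404.8, giving R = 110 N.

R_B ≈ 110 N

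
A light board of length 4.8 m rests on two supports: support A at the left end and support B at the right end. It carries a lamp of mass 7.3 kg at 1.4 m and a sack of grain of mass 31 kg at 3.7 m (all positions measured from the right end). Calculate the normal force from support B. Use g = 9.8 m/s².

R_B ≈ 120 N

Take moments about support A.
Lamp: 7.3 × 9.8 = 71.54 N down at 1.4 m → arm 3.4 m, τ = 71.54 × 3.4 = 243.2 N·m clockwise.
Sack of grain: 31 × 9.8 = 303.8 N down at 3.7 m → arm 1.1 m, τ = 303.8 × 1.1 = 334.2 N·m clockwise.
Net load moment about support A = 577.4 N·m clockwise.
Reaction R at support B is upward at 0 m, arm 4.8 m → moment R × 4.8 counterclockwise.
Balancing moments: R × 4.8 = 577.4, giving R = 120 N.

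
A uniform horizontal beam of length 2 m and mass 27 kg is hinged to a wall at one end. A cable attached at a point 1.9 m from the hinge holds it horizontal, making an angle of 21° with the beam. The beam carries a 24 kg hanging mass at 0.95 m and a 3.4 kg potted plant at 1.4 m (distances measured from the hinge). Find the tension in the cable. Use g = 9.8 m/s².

T ≈ 785 N

Taking torques about the hinge:
Beam weight: 27 × 9.8 = 264.6 N down at 1 m → arm 1 m, τ = 264.6 × 1 = 264.6 N·m clockwise.
Hanging mass: 24 × 9.8 = 235.2 N down at 0.95 m → arm 0.95 m, τ = 235.2 × 0.95 = 223.4 N·m clockwise.
Potted plant: 3.4 × 9.8 = 33.32 N down at 1.4 m → arm 1.4 m, τ = 33.32 × 1.4 = 46.65 N·m clockwise.
Total clockwise load moment = 534.6 N·m.
The cable tension T acts at 1.9 m; only its component perpendicular to the beam, T sinθ, produces torque. sin 21° = 0.3584.
Στ = 0 ⇒ T × 1.9 × 0.3584 = 534.6 ⇒ T = 534.6 / 0.681 = 785 N.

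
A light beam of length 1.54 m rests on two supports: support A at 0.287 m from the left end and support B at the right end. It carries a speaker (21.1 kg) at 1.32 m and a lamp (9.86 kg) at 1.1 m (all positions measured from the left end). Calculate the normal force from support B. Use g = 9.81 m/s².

Sum moments about support A (its reaction then has zero moment arm).
Speaker: 21.1 × 9.81 = 207 N down at 1.32 m → arm 1.033 m, τ = 207 × 1.033 = 213.8 N·m clockwise.
Lamp: 9.86 × 9.81 = 96.73 N down at 1.1 m → arm 0.813 m, τ = 96.73 × 0.813 = 78.64 N·m clockwise.
Net load moment about support A = 292.4 N·m clockwise.
Reaction R at support B is upward at 1.54 m, arm 1.253 m → moment R × 1.253 counterclockwise.
Balancing moments: R × 1.253 = 292.4, giving R = 233 N.

R_B ≈ 233 N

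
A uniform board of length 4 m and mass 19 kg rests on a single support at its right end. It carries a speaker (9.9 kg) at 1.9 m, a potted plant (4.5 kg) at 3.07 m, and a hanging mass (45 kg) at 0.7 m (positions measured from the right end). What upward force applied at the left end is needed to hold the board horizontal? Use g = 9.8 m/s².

Choose the right end as the axis so the unknown pivot reaction has zero arm there.
Beam weight: 19 × 9.8 = 186.2 N down at 2 m → arm 2 m, τ = 186.2 × 2 = 372.4 N·m counterclockwise.
Speaker: 9.9 × 9.8 = 97.02 N down at 1.9 m → arm 1.9 m, τ = 97.02 × 1.9 = 184.3 N·m counterclockwise.
Potted plant: 4.5 × 9.8 = 44.1 N down at 3.07 m → arm 3.07 m, τ = 44.1 × 3.07 = 135.4 N·m counterclockwise.
Hanging mass: 45 × 9.8 = 441 N down at 0.7 m → arm 0.7 m, τ = 441 × 0.7 = 308.7 N·m counterclockwise.
Net moment of the loads = 1001 N·m counterclockwise.
The upward force F acts at the left end, arm 4 m, giving F × 4 clockwise.
Στ = 0 ⇒ F × 4 = 1001 ⇒ F = 1001 / 4 = 250 N.

F ≈ 250 N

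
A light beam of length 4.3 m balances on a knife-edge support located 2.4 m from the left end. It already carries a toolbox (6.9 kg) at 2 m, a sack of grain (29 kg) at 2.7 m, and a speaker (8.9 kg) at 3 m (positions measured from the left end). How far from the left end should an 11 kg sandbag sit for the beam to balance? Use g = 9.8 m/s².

x ≈ 1.37 m from the left end

About the knife-edge support (at 2.4 m from the left end):
Toolbox: 6.9 × 9.8 = 67.62 N down at 2 m → arm 0.4 m, τ = 67.62 × 0.4 = 27.05 N·m counterclockwise.
Sack of grain: 29 × 9.8 = 284.2 N down at 2.7 m → arm 0.3 m, τ = 284.2 × 0.3 = 85.26 N·m clockwise.
Speaker: 8.9 × 9.8 = 87.22 N down at 3 m → arm 0.6 m, τ = 87.22 × 0.6 = 52.33 N·m clockwise.
Net moment of existing loads = 110.5 N·m clockwise.
The sandbag weighs 11 × 9.8 = 107.8 N and must supply an equal counterclockwise moment, so its lever arm about the knife-edge support is 110.5 / 107.8 = 1.03 m.
That puts it at 2.4 − 1.03 = 1.37 m from the left end.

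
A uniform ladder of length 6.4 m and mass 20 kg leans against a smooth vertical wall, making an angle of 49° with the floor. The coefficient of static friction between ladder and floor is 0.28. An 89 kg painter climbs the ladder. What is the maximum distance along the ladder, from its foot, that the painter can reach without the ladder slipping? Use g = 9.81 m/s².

d ≈ 1.81 m

Take moments about the foot of the ladder.
Ladder weight 20×9.81 = 196.2 N acts at 3.2 m along the ladder; its horizontal arm is 3.2·cos49° = 2.099 m → τ = 411.8 N·m clockwise.
Painter weight 89×9.81 = 873.1 N at distance d → arm d·cos49° → τ = 873.1·d·0.6561 clockwise.
Wall normal N at the top has arm L sinθ = 4.83 m counterclockwise, so Στ = 0 gives N·4.83 = 411.8 + 572.8·d.
ΣFy = 0 ⇒ N_floor = 1069 N, so the maximum friction is μ_s·N_floor = 0.28×1069 = 299.3 N. ΣFx = 0 ⇒ N_wall = f, so at the slipping point N = 299.3 N.
Substituting: 299.3×4.83 = 411.8 + 572.8·d ⇒ d = (1446 − 411.8) / 572.8 = 1.81 m.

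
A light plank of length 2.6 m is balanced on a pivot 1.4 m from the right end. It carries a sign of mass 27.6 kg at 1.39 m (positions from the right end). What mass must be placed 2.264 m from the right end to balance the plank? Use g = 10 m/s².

m ≈ 0.319 kg

Choose the pivot (at 1.4 m from the right end) as the axis so the support reaction has zero arm there.
Sign: 27.6 × 10 = 276 N down at 1.39 m → arm 0.01 m, τ = 276 × 0.01 = 2.76 N·m clockwise.
Net moment of known loads = 2.76 N·m clockwise.
An unknown mass m at 2.264 m has arm 0.864 m; its moment is m·g·0.864 counterclockwise.
Στ = 0 ⇒ m × 10 × 0.864 = 2.76 ⇒ m = 2.76 / (10 × 0.864) = 0.319 kg.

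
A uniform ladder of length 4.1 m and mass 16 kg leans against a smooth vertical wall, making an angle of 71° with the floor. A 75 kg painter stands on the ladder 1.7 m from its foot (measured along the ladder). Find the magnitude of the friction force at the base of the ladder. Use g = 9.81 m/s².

f ≈ 132 N

Take moments about the foot of the ladder.
Ladder weight 16×9.81 = 157 N acts at 2.05 m along the ladder; its horizontal arm is 2.05·cos71° = 0.6674 m → τ = 104.8 N·m clockwise.
Painter: 75×9.81 = 735.8 N at 1.7 m → arm 0.5535 m → τ = 407.3 N·m clockwise.
Wall normal N acts horizontally at the top; its moment arm is the height L sinθ = 4.1·sin71° = 3.877 m, counterclockwise.
Balancing moments: N × 3.877 = 512.1, giving N = 132 N.
ΣFx = 0: friction at the foot balances the wall's push, so f = N_wall = 132 N.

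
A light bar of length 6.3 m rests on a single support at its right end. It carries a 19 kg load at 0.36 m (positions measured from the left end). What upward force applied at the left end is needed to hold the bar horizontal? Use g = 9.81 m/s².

F ≈ 176 N

Choose the right end as the axis so the unknown pivot reaction has zero arm there.
Load: 19 × 9.81 = 186.4 N down at 0.36 m → arm 5.94 m, τ = 186.4 × 5.94 = 1107 N·m counterclockwise.
Net moment of the loads = 1107 N·m counterclockwise.
The upward force F acts at the left end, arm 6.3 m, giving F × 6.3 clockwise.
For rotational equilibrium, F × 6.3 = 1107, so F = 1107 / 6.3 = 176 N.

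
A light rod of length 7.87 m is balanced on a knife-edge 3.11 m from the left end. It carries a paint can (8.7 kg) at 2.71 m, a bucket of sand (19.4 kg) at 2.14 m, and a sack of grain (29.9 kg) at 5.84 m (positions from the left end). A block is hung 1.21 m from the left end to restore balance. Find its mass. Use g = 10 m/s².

Sum moments about the knife-edge (at 3.11 m from the left end) (the support reaction has zero arm there).
Paint can: 8.7 × 10 = 87 N down at 2.71 m → arm 0.4 m, τ = 87 × 0.4 = 34.8 N·m counterclockwise.
Bucket of sand: 19.4 × 10 = 194 N down at 2.14 m → arm 0.97 m, τ = 194 × 0.97 = 188.2 N·m counterclockwise.
Sack of grain: 29.9 × 10 = 299 N down at 5.84 m → arm 2.73 m, τ = 299 × 2.73 = 816.3 N·m clockwise.
Net moment of known loads = 593.3 N·m clockwise.
An unknown mass m at 1.21 m has arm 1.9 m; its moment is m·g·1.9 counterclockwise.
Στ = 0 ⇒ m × 10 × 1.9 = 593.3 ⇒ m = 593.3 / (10 × 1.9) = 31.2 kg.

m ≈ 31.2 kg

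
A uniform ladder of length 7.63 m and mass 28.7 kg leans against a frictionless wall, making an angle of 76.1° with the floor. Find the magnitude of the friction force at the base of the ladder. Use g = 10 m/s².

f ≈ 35.5 N

Take moments about the foot of the ladder.
Ladder weight 28.7×10 = 287 N acts at 3.815 m along the ladder; its horizontal arm is 3.815·cos76.1° = 0.9165 m → τ = 263 N·m clockwise.
Wall normal N acts horizontally at the top; its moment arm is the height L sinθ = 7.63·sin76.1° = 7.407 m, counterclockwise.
For rotational equilibrium, N × 7.407 = 263, so N = 35.5 N.
ΣFx = 0: friction at the foot balances the wall's push, so f = N_wall = 35.5 N.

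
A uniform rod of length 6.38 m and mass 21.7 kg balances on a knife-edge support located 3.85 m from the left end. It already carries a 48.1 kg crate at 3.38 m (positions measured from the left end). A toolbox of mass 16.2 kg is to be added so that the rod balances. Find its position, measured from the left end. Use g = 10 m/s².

x ≈ 6.13 m from the left end

Take moments about the knife-edge support (at 3.85 m from the left end).
Beam weight: 21.7 × 10 = 217 N down at 3.19 m → arm 0.66 m, τ = 217 × 0.66 = 143.2 N·m counterclockwise.
Crate: 48.1 × 10 = 481 N down at 3.38 m → arm 0.47 m, τ = 481 × 0.47 = 226.1 N·m counterclockwise.
Net moment of existing loads = 369.3 N·m counterclockwise.
The toolbox weighs 16.2 × 10 = 162 N and must supply an equal clockwise moment, so its lever arm about the knife-edge support is 369.3 / 162 = 2.28 m.
That puts it at 3.85 + 2.28 = 6.13 m from the left end.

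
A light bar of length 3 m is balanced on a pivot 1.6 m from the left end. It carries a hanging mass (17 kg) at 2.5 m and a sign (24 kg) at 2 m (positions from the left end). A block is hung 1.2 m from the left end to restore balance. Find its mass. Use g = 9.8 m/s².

Choose the pivot (at 1.6 m from the left end) as the axis so the support reaction has zero arm there.
Hanging mass: 17 × 9.8 = 166.6 N down at 2.5 m → arm 0.9 m, τ = 166.6 × 0.9 = 149.9 N·m clockwise.
Sign: 24 × 9.8 = 235.2 N down at 2 m → arm 0.4 m, τ = 235.2 × 0.4 = 94.08 N·m clockwise.
Net moment of known loads = 244 N·m clockwise.
An unknown mass m at 1.2 m has arm 0.4 m; its moment is m·g·0.4 counterclockwise.
Balancing moments: m × 9.8 × 0.4 = 244, giving m = 244 / (9.8 × 0.4) = 62.2 kg.

m ≈ 62.2 kg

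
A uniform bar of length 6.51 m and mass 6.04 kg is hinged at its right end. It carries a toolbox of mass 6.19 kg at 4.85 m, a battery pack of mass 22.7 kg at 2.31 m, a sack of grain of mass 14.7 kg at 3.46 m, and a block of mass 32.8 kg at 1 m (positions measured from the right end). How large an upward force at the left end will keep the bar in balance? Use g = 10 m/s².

Take moments about the right end.
Beam weight: 6.04 × 10 = 60.4 N down at 3.255 m → arm 3.255 m, τ = 60.4 × 3.255 = 196.6 N·m counterclockwise.
Toolbox: 6.19 × 10 = 61.9 N down at 4.85 m → arm 4.85 m, τ = 61.9 × 4.85 = 300.2 N·m counterclockwise.
Battery pack: 22.7 × 10 = 227 N down at 2.31 m → arm 2.31 m, τ = 227 × 2.31 = 524.4 N·m counterclockwise.
Sack of grain: 14.7 × 10 = 147 N down at 3.46 m → arm 3.46 m, τ = 147 × 3.46 = 508.6 N·m counterclockwise.
Block: 32.8 × 10 = 328 N down at 1 m → arm 1 m, τ = 328 × 1 = 328 N·m counterclockwise.
Net moment of the loads = 1858 N·m counterclockwise.
The upward force F acts at the left end, arm 6.51 m, giving F × 6.51 clockwise.
Setting net torque to zero: F × 6.51 = 1858 → F = 1858 / 6.51 = 285 N.

F ≈ 285 N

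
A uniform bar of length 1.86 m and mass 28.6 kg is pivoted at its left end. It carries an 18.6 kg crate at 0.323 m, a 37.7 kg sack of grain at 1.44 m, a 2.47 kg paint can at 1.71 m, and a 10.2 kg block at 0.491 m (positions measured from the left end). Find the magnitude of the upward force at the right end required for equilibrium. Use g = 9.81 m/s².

Take moments about the left end.
Beam weight: 28.6 × 9.81 = 280.6 N down at 0.93 m → arm 0.93 m, τ = 280.6 × 0.93 = 261 N·m clockwise.
Crate: 18.6 × 9.81 = 182.5 N down at 0.323 m → arm 0.323 m, τ = 182.5 × 0.323 = 58.95 N·m clockwise.
Sack of grain: 37.7 × 9.81 = 369.8 N down at 1.44 m → arm 1.44 m, τ = 369.8 × 1.44 = 532.5 N·m clockwise.
Paint can: 2.47 × 9.81 = 24.23 N down at 1.71 m → arm 1.71 m, τ = 24.23 × 1.71 = 41.43 N·m clockwise.
Block: 10.2 × 9.81 = 100.1 N down at 0.491 m → arm 0.491 m, τ = 100.1 × 0.491 = 49.15 N·m clockwise.
Net moment of the loads = 943 N·m clockwise.
The upward force F acts at the right end, arm 1.86 m, giving F × 1.86 counterclockwise.
Στ = 0 ⇒ F × 1.86 = 943 ⇒ F = 943 / 1.86 = 507 N.

F ≈ 507 N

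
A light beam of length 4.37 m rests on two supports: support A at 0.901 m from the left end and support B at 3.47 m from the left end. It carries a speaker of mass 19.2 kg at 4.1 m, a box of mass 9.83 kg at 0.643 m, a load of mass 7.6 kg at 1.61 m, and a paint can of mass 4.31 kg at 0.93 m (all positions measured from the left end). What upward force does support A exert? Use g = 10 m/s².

Choose support B as the axis so its reaction then has zero moment arm.
Speaker: 19.2 × 10 = 192 N down at 4.1 m → arm 0.63 m, τ = 192 × 0.63 = 121 N·m clockwise.
Box: 9.83 × 10 = 98.3 N down at 0.643 m → arm 2.827 m, τ = 98.3 × 2.827 = 277.9 N·m counterclockwise.
Load: 7.6 × 10 = 76 N down at 1.61 m → arm 1.86 m, τ = 76 × 1.86 = 141.4 N·m counterclockwise.
Paint can: 4.31 × 10 = 43.1 N down at 0.93 m → arm 2.54 m, τ = 43.1 × 2.54 = 109.5 N·m counterclockwise.
Net load moment about support B = 407.8 N·m counterclockwise.
Reaction R at support A is upward at 0.901 m, arm 2.569 m → moment R × 2.569 clockwise.
Balancing moments: R × 2.569 = 407.8, giving R = 159 N.

R_A ≈ 159 N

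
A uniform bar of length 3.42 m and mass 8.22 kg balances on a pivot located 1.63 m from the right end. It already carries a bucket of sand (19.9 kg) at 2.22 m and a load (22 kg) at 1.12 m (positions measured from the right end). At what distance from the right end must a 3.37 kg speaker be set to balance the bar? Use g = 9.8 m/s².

Sum moments about the pivot (at 1.63 m from the right end) (the support reaction has zero arm there).
Beam weight: 8.22 × 9.8 = 80.56 N down at 1.71 m → arm 0.08 m, τ = 80.56 × 0.08 = 6.445 N·m counterclockwise.
Bucket of sand: 19.9 × 9.8 = 195 N down at 2.22 m → arm 0.59 m, τ = 195 × 0.59 = 115 N·m counterclockwise.
Load: 22 × 9.8 = 215.6 N down at 1.12 m → arm 0.51 m, τ = 215.6 × 0.51 = 110 N·m clockwise.
Net moment of existing loads = 11.44 N·m counterclockwise.
The speaker weighs 3.37 × 9.8 = 33.03 N and must supply an equal clockwise moment, so its lever arm about the pivot is 11.44 / 33.03 = 0.346 m.
That puts it at 1.63 − 0.346 = 1.28 m from the right end.

x ≈ 1.28 m from the right end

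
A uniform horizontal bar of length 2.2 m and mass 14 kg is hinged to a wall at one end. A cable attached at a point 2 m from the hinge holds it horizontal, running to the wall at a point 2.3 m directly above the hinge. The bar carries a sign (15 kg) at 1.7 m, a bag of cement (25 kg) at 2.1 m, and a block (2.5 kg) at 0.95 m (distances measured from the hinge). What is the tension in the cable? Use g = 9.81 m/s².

T ≈ 623 N

Choose the hinge as the axis so the unknown hinge reaction has zero arm there.
Beam weight: 14 × 9.81 = 137.3 N down at 1.1 m → arm 1.1 m, τ = 137.3 × 1.1 = 151 N·m clockwise.
Sign: 15 × 9.81 = 147.2 N down at 1.7 m → arm 1.7 m, τ = 147.2 × 1.7 = 250.2 N·m clockwise.
Bag of cement: 25 × 9.81 = 245.2 N down at 2.1 m → arm 2.1 m, τ = 245.2 × 2.1 = 514.9 N·m clockwise.
Block: 2.5 × 9.81 = 24.53 N down at 0.95 m → arm 0.95 m, τ = 24.53 × 0.95 = 23.3 N·m clockwise.
Total clockwise load moment = 939.4 N·m.
The cable tension T acts at 2 m; only its component perpendicular to the bar, T sinθ, produces torque. sinθ = h/√(h²+d²) = 2.3/√(2.3²+2²) = 0.7546.
For rotational equilibrium, T × 2 × 0.7546 = 939.4, so T = 939.4 / 1.509 = 623 N.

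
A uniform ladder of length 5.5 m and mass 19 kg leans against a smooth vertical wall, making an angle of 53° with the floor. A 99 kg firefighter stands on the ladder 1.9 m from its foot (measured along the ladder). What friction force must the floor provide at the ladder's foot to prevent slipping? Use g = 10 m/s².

f ≈ 329 N

Sum moments about the foot of the ladder (the floor normal and friction both act there and drop out).
Ladder weight 19×10 = 190 N acts at 2.75 m along the ladder; its horizontal arm is 2.75·cos53° = 1.655 m → τ = 314.4 N·m clockwise.
Firefighter: 99×10 = 990 N at 1.9 m → arm 1.143 m → τ = 1132 N·m clockwise.
Wall normal N acts horizontally at the top; its moment arm is the height L sinθ = 5.5·sin53° = 4.392 m, counterclockwise.
Setting net torque to zero: N × 4.392 = 1446 → N = 329 N.
ΣFx = 0: friction at the foot balances the wall's push, so f = N_wall = 329 N.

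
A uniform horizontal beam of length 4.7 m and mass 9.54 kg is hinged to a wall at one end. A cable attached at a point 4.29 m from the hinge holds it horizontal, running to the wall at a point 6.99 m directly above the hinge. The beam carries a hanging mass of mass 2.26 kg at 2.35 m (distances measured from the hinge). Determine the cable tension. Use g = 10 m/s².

T ≈ 75.8 N

Sum moments about the hinge (the unknown hinge reaction has zero arm there).
Beam weight: 9.54 × 10 = 95.4 N down at 2.35 m → arm 2.35 m, τ = 95.4 × 2.35 = 224.2 N·m clockwise.
Hanging mass: 2.26 × 10 = 22.6 N down at 2.35 m → arm 2.35 m, τ = 22.6 × 2.35 = 53.11 N·m clockwise.
Total clockwise load moment = 277.3 N·m.
The cable tension T acts at 4.29 m; only its component perpendicular to the beam, T sinθ, produces torque. sinθ = h/√(h²+d²) = 6.99/√(6.99²+4.29²) = 0.8523.
Setting net torque to zero: T × 4.29 × 0.8523 = 277.3 → T = 277.3 / 3.656 = 75.8 N.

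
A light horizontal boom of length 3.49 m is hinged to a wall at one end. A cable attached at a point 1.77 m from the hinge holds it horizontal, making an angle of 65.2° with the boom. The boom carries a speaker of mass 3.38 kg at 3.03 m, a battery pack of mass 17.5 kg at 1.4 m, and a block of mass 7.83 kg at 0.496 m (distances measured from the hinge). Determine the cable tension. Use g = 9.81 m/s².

T ≈ 236 N

Take moments about the hinge.
Speaker: 3.38 × 9.81 = 33.16 N down at 3.03 m → arm 3.03 m, τ = 33.16 × 3.03 = 100.5 N·m clockwise.
Battery pack: 17.5 × 9.81 = 171.7 N down at 1.4 m → arm 1.4 m, τ = 171.7 × 1.4 = 240.4 N·m clockwise.
Block: 7.83 × 9.81 = 76.81 N down at 0.496 m → arm 0.496 m, τ = 76.81 × 0.496 = 38.1 N·m clockwise.
Total clockwise load moment = 379 N·m.
The cable tension T acts at 1.77 m; only its component perpendicular to the boom, T sinθ, produces torque. sin 65.2° = 0.9078.
Balancing moments: T × 1.77 × 0.9078 = 379, giving T = 379 / 1.607 = 236 N.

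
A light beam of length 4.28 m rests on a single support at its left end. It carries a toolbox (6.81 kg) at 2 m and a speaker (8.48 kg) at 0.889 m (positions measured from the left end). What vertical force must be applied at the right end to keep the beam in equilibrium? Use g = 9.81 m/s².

F ≈ 48.5 N

Take moments about the left end.
Toolbox: 6.81 × 9.81 = 66.81 N down at 2 m → arm 2 m, τ = 66.81 × 2 = 133.6 N·m clockwise.
Speaker: 8.48 × 9.81 = 83.19 N down at 0.889 m → arm 0.889 m, τ = 83.19 × 0.889 = 73.96 N·m clockwise.
Net moment of the loads = 207.6 N·m clockwise.
The upward force F acts at the right end, arm 4.28 m, giving F × 4.28 counterclockwise.
Setting net torque to zero: F × 4.28 = 207.6 → F = 207.6 / 4.28 = 48.5 N.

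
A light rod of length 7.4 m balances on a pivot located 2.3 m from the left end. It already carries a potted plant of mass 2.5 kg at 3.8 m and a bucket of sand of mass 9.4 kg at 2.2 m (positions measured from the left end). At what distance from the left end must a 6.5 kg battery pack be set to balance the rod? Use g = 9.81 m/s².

Choose the pivot (at 2.3 m from the left end) as the axis so the support reaction has zero arm there.
Potted plant: 2.5 × 9.81 = 24.53 N down at 3.8 m → arm 1.5 m, τ = 24.53 × 1.5 = 36.8 N·m clockwise.
Bucket of sand: 9.4 × 9.81 = 92.21 N down at 2.2 m → arm 0.1 m, τ = 92.21 × 0.1 = 9.221 N·m counterclockwise.
Net moment of existing loads = 27.58 N·m clockwise.
The battery pack weighs 6.5 × 9.81 = 63.77 N and must supply an equal counterclockwise moment, so its lever arm about the pivot is 27.58 / 63.77 = 0.432 m.
That puts it at 2.3 − 0.432 = 1.87 m from the left end.

x ≈ 1.87 m from the left end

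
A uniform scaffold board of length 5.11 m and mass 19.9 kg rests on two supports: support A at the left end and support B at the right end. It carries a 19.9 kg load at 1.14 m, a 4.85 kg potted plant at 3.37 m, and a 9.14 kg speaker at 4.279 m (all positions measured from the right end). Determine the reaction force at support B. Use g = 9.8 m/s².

R_B ≈ 280 N

Take moments about support A.
Beam weight: 19.9 × 9.8 = 195 N down at 2.555 m → arm 2.555 m, τ = 195 × 2.555 = 498.2 N·m clockwise.
Load: 19.9 × 9.8 = 195 N down at 1.14 m → arm 3.97 m, τ = 195 × 3.97 = 774.2 N·m clockwise.
Potted plant: 4.85 × 9.8 = 47.53 N down at 3.37 m → arm 1.74 m, τ = 47.53 × 1.74 = 82.7 N·m clockwise.
Speaker: 9.14 × 9.8 = 89.57 N down at 4.279 m → arm 0.831 m, τ = 89.57 × 0.831 = 74.43 N·m clockwise.
Net load moment about support A = 1430 N·m clockwise.
Reaction R at support B is upward at 0 m, arm 5.11 m → moment R × 5.11 counterclockwise.
Setting net torque to zero: R × 5.11 = 1430 → R = 280 N.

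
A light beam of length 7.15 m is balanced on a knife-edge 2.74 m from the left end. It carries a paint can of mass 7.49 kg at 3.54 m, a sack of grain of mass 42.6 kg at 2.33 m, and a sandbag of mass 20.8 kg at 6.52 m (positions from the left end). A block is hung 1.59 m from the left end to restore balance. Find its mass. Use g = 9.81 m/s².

Choose the knife-edge (at 2.74 m from the left end) as the axis so the support reaction has zero arm there.
Paint can: 7.49 × 9.81 = 73.48 N down at 3.54 m → arm 0.8 m, τ = 73.48 × 0.8 = 58.78 N·m clockwise.
Sack of grain: 42.6 × 9.81 = 417.9 N down at 2.33 m → arm 0.41 m, τ = 417.9 × 0.41 = 171.3 N·m counterclockwise.
Sandbag: 20.8 × 9.81 = 204 N down at 6.52 m → arm 3.78 m, τ = 204 × 3.78 = 771.1 N·m clockwise.
Net moment of known loads = 658.6 N·m clockwise.
An unknown mass m at 1.59 m has arm 1.15 m; its moment is m·g·1.15 counterclockwise.
Setting net torque to zero: m × 9.81 × 1.15 = 658.6 → m = 658.6 / (9.81 × 1.15) = 58.4 kg.

m ≈ 58.4 kg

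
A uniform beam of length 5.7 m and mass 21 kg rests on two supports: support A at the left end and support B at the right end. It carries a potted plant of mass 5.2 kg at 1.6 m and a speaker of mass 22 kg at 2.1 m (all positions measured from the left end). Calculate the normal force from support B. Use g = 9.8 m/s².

About support A:
Beam weight: 21 × 9.8 = 205.8 N down at 2.85 m → arm 2.85 m, τ = 205.8 × 2.85 = 586.5 N·m clockwise.
Potted plant: 5.2 × 9.8 = 50.96 N down at 1.6 m → arm 1.6 m, τ = 50.96 × 1.6 = 81.54 N·m clockwise.
Speaker: 22 × 9.8 = 215.6 N down at 2.1 m → arm 2.1 m, τ = 215.6 × 2.1 = 452.8 N·m clockwise.
Net load moment about support A = 1121 N·m clockwise.
Reaction R at support B is upward at 5.7 m, arm 5.7 m → moment R × 5.7 counterclockwise.
Setting net torque to zero: R × 5.7 = 1121 → R = 197 N.

R_B ≈ 197 N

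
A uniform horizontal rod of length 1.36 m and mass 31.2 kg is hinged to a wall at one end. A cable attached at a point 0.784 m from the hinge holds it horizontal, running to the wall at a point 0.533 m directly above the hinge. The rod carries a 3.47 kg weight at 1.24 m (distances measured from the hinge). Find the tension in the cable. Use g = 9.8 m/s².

T ≈ 567 N

About the hinge:
Beam weight: 31.2 × 9.8 = 305.8 N down at 0.68 m → arm 0.68 m, τ = 305.8 × 0.68 = 207.9 N·m clockwise.
Weight: 3.47 × 9.8 = 34.01 N down at 1.24 m → arm 1.24 m, τ = 34.01 × 1.24 = 42.17 N·m clockwise.
Total clockwise load moment = 250.1 N·m.
The cable tension T acts at 0.784 m; only its component perpendicular to the rod, T sinθ, produces torque. sinθ = h/√(h²+d²) = 0.533/√(0.533²+0.784²) = 0.5622.
Setting net torque to zero: T × 0.784 × 0.5622 = 250.1 → T = 250.1 / 0.4408 = 567 N.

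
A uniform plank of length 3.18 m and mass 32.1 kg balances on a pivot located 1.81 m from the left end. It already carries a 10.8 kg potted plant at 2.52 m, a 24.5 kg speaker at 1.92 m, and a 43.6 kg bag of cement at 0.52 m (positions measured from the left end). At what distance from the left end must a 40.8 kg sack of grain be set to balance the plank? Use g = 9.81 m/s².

x ≈ 3.11 m from the left end

Sum moments about the pivot (at 1.81 m from the left end) (the support reaction has zero arm there).
Beam weight: 32.1 × 9.81 = 314.9 N down at 1.59 m → arm 0.22 m, τ = 314.9 × 0.22 = 69.28 N·m counterclockwise.
Potted plant: 10.8 × 9.81 = 105.9 N down at 2.52 m → arm 0.71 m, τ = 105.9 × 0.71 = 75.19 N·m clockwise.
Speaker: 24.5 × 9.81 = 240.3 N down at 1.92 m → arm 0.11 m, τ = 240.3 × 0.11 = 26.43 N·m clockwise.
Bag of cement: 43.6 × 9.81 = 427.7 N down at 0.52 m → arm 1.29 m, τ = 427.7 × 1.29 = 551.7 N·m counterclockwise.
Net moment of existing loads = 519.4 N·m counterclockwise.
The sack of grain weighs 40.8 × 9.81 = 400.2 N and must supply an equal clockwise moment, so its lever arm about the pivot is 519.4 / 400.2 = 1.3 m.
That puts it at 1.81 + 1.3 = 3.11 m from the left end.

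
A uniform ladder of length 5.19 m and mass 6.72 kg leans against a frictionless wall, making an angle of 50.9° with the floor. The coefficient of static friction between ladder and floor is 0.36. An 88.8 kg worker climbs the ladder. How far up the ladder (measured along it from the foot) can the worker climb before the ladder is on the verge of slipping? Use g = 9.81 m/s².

d ≈ 2.28 m

Take moments about the foot of the ladder.
Ladder weight 6.72×9.81 = 65.92 N acts at 2.595 m along the ladder; its horizontal arm is 2.595·cos50.9° = 1.637 m → τ = 107.9 N·m clockwise.
Worker weight 88.8×9.81 = 871.1 N at distance d → arm d·cos50.9° → τ = 871.1·d·0.6307 clockwise.
Wall normal N at the top has arm L sinθ = 4.028 m counterclockwise, so Στ = 0 gives N·4.028 = 107.9 + 549.4·d.
ΣFy = 0 ⇒ N_floor = 937 N, so the maximum friction is μ_s·N_floor = 0.36×937 = 337.3 N. ΣFx = 0 ⇒ N_wall = f, so at the slipping point N = 337.3 N.
Substituting: 337.3×4.028 = 107.9 + 549.4·d ⇒ d = (1359 − 107.9) / 549.4 = 2.28 m.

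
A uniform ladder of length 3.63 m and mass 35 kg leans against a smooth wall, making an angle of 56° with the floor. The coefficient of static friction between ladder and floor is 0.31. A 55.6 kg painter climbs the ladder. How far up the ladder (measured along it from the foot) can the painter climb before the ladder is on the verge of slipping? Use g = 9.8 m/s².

d ≈ 1.58 m

About the foot of the ladder:
Ladder weight 35×9.8 = 343 N acts at 1.815 m along the ladder; its horizontal arm is 1.815·cos56° = 1.015 m → τ = 348.1 N·m clockwise.
Painter weight 55.6×9.8 = 544.9 N at distance d → arm d·cos56° → τ = 544.9·d·0.5592 clockwise.
Wall normal N at the top has arm L sinθ = 3.009 m counterclockwise, so Στ = 0 gives N·3.009 = 348.1 + 304.7·d.
ΣFy = 0 ⇒ N_floor = 887.9 N, so the maximum friction is μ_s·N_floor = 0.31×887.9 = 275.2 N. ΣFx = 0 ⇒ N_wall = f, so at the slipping point N = 275.2 N.
Substituting: 275.2×3.009 = 348.1 + 304.7·d ⇒ d = (828.1 − 348.1) / 304.7 = 1.58 m.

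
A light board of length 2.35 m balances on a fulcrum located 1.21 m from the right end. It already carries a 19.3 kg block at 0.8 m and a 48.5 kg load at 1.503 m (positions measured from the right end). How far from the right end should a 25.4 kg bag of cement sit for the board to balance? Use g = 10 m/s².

Taking torques about the fulcrum (at 1.21 m from the right end):
Block: 19.3 × 10 = 193 N down at 0.8 m → arm 0.41 m, τ = 193 × 0.41 = 79.13 N·m clockwise.
Load: 48.5 × 10 = 485 N down at 1.503 m → arm 0.293 m, τ = 485 × 0.293 = 142.1 N·m counterclockwise.
Net moment of existing loads = 62.97 N·m counterclockwise.
The bag of cement weighs 25.4 × 10 = 254 N and must supply an equal clockwise moment, so its lever arm about the fulcrum is 62.97 / 254 = 0.248 m.
That puts it at 1.21 − 0.248 = 0.962 m from the right end.

x ≈ 0.962 m from the right end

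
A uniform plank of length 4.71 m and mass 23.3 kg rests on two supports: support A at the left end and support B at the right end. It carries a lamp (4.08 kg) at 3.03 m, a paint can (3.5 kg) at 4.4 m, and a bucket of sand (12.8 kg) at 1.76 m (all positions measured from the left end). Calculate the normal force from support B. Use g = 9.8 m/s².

Take moments about support A.
Beam weight: 23.3 × 9.8 = 228.3 N down at 2.355 m → arm 2.355 m, τ = 228.3 × 2.355 = 537.6 N·m clockwise.
Lamp: 4.08 × 9.8 = 39.98 N down at 3.03 m → arm 3.03 m, τ = 39.98 × 3.03 = 121.1 N·m clockwise.
Paint can: 3.5 × 9.8 = 34.3 N down at 4.4 m → arm 4.4 m, τ = 34.3 × 4.4 = 150.9 N·m clockwise.
Bucket of sand: 12.8 × 9.8 = 125.4 N down at 1.76 m → arm 1.76 m, τ = 125.4 × 1.76 = 220.7 N·m clockwise.
Net load moment about support A = 1030 N·m clockwise.
Reaction R at support B is upward at 4.71 m, arm 4.71 m → moment R × 4.71 counterclockwise.
Balancing moments: R × 4.71 = 1030, giving R = 219 N.

R_B ≈ 219 N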